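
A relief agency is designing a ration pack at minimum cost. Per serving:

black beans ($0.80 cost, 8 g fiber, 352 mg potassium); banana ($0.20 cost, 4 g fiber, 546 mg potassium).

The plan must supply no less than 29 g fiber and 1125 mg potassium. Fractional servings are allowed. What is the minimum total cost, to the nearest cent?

$1.45

At the optimum either one food covers both requirements or two foods hit both targets exactly; no other combination can be cheaper.
black beans only: max(29/8, 1125/352) = 3.625 servings → $2.90.
banana only: max(29/4, 1125/546) = 7.25 servings → $1.45.
black beans + banana with both targets exact would need a negative amount; discard.
So the least-cost plan costs $1.45.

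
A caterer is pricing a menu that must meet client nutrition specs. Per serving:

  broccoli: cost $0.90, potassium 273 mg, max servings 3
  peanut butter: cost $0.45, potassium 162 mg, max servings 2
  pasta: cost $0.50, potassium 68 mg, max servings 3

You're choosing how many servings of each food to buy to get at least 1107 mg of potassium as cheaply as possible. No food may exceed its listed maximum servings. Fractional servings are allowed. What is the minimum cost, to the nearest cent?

Cost per mg of potassium: peanut butter $0.0028, broccoli $0.0033, pasta $0.0074.
Take 2 servings of peanut butter: +324.0 mg potassium for $0.90 (total $0.90, still need 783.0 mg).
Take 2.868 servings of broccoli: +783.0 mg potassium for $2.58 (total $3.48, still need 0.0 mg).
Filling from the cheapest source first is optimal under one linear minimum: $3.48.

$3.48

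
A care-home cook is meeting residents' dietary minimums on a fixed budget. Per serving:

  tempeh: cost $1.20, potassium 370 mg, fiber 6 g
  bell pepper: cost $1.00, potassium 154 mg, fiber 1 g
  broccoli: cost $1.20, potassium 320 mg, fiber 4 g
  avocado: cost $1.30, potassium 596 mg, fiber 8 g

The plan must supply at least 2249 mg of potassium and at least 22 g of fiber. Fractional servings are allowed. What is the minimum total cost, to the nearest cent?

tempeh only: max(2249/370, 22/6) = 6.078 servings → $7.29.
bell pepper only: max(2249/154, 22/1) = 22 servings → $22.00.
broccoli only: max(2249/320, 22/4) = 7.028 servings → $8.43.
avocado only: max(2249/596, 22/8) = 3.773 servings → $4.91.
tempeh + bell pepper with both tight: 2.056 servings and 9.664 servings → $12.13.
tempeh + broccoli: the both-tight solution has a negative serving — not a feasible corner.
tempeh + avocado: intersection lies outside the first quadrant.
bell pepper + broccoli with both tight: 6.608 servings and 3.848 servings → $11.23.
bell pepper + avocado with both tight: 7.673 servings and 1.791 servings → $10.00.
broccoli + avocado: the both-tight solution has a negative serving — not a feasible corner.
So the least-cost plan costs $4.91.

$4.91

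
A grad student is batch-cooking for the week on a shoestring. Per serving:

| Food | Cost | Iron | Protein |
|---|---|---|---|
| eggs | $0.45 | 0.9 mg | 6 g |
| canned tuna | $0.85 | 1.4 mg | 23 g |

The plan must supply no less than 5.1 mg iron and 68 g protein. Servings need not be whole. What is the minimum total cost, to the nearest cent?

$2.92

An LP optimum is at a vertex; with two nutrient constraints at most two foods are used. Check each candidate.
eggs only: max(5.1/0.9, 68/6) = 11.33 servings → $5.10.
canned tuna only: max(5.1/1.4, 68/23) = 3.643 servings → $3.10.
eggs + canned tuna with both tight: 1.797 servings and 2.488 servings → $2.92.
Cheapest feasible corner: $2.92.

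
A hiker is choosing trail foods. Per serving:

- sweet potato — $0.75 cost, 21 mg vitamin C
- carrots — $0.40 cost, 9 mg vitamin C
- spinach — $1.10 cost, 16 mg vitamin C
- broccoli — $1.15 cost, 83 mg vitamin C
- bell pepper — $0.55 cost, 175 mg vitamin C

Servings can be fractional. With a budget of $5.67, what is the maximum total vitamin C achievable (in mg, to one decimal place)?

Vitamin C per dollar: bell pepper 318.2, broccoli 72.17, sweet potato 28, carrots 22.5, spinach 14.55.
With no serving limits, spend the whole cost allowance on bell pepper: $5.67 / $0.55 × 175 mg = 1804.1 mg.

1804.1 mg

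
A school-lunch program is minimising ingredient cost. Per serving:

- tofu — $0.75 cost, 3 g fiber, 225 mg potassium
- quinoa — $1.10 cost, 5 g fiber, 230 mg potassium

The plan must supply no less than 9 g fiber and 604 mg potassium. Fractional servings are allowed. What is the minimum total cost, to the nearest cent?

$2.18

Check every corner: each single food scaled to meet both minima, and each pair solved so both constraints bind.
tofu only: max(9/3, 604/225) = 3 servings → $2.25.
quinoa only: max(9/5, 604/230) = 2.626 servings → $2.89.
tofu + quinoa with both tight: 2.184 servings and 0.4897 servings → $2.18.
So the least-cost plan costs $2.18.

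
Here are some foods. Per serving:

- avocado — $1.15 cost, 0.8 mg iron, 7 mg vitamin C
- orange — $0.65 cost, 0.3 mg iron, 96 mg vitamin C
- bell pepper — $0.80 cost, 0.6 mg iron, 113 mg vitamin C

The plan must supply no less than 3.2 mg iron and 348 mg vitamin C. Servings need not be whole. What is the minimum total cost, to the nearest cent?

Check every corner: each single food scaled to meet both minima, and each pair solved so both constraints bind.
avocado only: max(3.2/0.8, 348/7) = 49.71 servings → $57.17.
orange only: max(3.2/0.3, 348/96) = 10.67 servings → $6.93.
bell pepper only: max(3.2/0.6, 348/113) = 5.333 servings → $4.27.
avocado + orange with both tight: 2.715 servings and 3.427 servings → $5.35.
avocado + bell pepper with both tight: 1.773 servings and 2.97 servings → $4.41.
orange + bell pepper: intersection lies outside the first quadrant.
So the least-cost plan costs $4.27.

$4.27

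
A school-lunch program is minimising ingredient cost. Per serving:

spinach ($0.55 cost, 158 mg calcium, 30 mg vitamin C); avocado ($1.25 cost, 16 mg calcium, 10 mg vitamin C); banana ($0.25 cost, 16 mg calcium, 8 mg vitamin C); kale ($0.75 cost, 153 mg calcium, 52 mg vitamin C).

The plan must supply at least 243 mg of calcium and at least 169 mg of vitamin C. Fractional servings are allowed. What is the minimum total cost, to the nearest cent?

Minimising a linear cost over {calcium ≥ 243, vitamin C ≥ 169, servings ≥ 0} — the optimum is at a vertex, using one or two foods.
spinach only: max(243/158, 169/30) = 5.633 servings → $3.10.
avocado only: max(243/16, 169/10) = 16.9 servings → $21.12.
banana only: max(243/16, 169/8) = 21.12 servings → $5.28.
kale only: max(243/153, 169/52) = 3.25 servings → $2.44.
spinach + avocado with both targets exact would need a negative amount; discard.
spinach + banana: the both-tight solution has a negative serving — not a feasible corner.
spinach + kale: intersection lies outside the first quadrant.
avocado + banana: intersection lies outside the first quadrant.
avocado + kale: the both-tight solution has a negative serving — not a feasible corner.
banana + kale with both targets exact would need a negative amount; discard.
So the least-cost plan costs $2.44.

$2.44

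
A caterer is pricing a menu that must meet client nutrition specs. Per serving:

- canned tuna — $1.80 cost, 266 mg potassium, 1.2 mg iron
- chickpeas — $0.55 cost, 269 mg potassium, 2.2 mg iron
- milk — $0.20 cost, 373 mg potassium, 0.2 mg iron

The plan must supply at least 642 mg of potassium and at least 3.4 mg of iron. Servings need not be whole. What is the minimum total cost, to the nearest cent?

$0.95

An LP optimum is at a vertex; with two nutrient constraints at most two foods are used. Check each candidate.
canned tuna only: max(642/266, 3.4/1.2) = 2.833 servings → $5.10.
chickpeas only: max(642/269, 3.4/2.2) = 2.387 servings → $1.31.
milk only: max(642/373, 3.4/0.2) = 17 servings → $3.40.
canned tuna + chickpeas with both tight: 1.897 servings and 0.5107 servings → $3.70.
canned tuna + milk: the both-tight solution has a negative serving — not a feasible corner.
chickpeas + milk with both tight: 1.486 servings and 0.6492 servings → $0.95.
The minimum over all feasible corners is $0.95.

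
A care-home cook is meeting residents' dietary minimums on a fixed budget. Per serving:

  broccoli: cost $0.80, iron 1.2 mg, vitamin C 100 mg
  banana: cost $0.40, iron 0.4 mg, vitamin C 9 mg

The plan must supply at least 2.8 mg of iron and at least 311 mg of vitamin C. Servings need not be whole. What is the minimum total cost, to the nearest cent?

An LP optimum is at a vertex; with two nutrient constraints at most two foods are used. Check each candidate.
broccoli only: max(2.8/1.2, 311/100) = 3.11 servings → $2.49.
banana only: max(2.8/0.4, 311/9) = 34.56 servings → $13.82.
broccoli + banana: the both-tight solution has a negative serving — not a feasible corner.
The minimum over all feasible corners is $2.49.

$2.49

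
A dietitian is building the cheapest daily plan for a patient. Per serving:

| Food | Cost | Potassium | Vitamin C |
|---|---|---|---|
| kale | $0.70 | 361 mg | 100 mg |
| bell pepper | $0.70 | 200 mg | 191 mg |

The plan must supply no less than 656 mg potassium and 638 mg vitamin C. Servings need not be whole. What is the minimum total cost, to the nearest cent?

This is a tiny linear program; its minimum lies at a vertex of the feasible set. List the vertices and price them.
kale only: max(656/361, 638/100) = 6.38 servings → $4.47.
bell pepper only: max(656/200, 638/191) = 3.34 servings → $2.34.
kale + bell pepper: the both-tight solution has a negative serving — not a feasible corner.
The minimum over all feasible corners is $2.34.

$2.34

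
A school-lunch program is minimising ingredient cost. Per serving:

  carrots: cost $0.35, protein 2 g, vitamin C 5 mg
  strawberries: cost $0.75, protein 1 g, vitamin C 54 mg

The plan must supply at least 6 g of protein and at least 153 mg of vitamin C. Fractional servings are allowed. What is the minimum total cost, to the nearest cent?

Check every corner: each single food scaled to meet both minima, and each pair solved so both constraints bind.
carrots only: max(6/2, 153/5) = 30.6 servings → $10.71.
strawberries only: max(6/1, 153/54) = 6 servings → $4.50.
carrots + strawberries with both tight: 1.66 servings and 2.68 servings → $2.59.
So the least-cost plan costs $2.59.

$2.59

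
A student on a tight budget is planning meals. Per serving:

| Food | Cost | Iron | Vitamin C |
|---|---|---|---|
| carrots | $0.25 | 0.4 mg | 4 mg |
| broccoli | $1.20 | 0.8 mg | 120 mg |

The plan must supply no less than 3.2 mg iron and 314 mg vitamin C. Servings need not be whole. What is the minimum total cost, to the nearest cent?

For a min-cost LP with two ≥-constraints, a basic feasible solution has at most two positive variables.
carrots only: max(3.2/0.4, 314/4) = 78.5 servings → $19.62.
broccoli only: max(3.2/0.8, 314/120) = 4 servings → $4.80.
carrots + broccoli with both tight: 2.964 servings and 2.518 servings → $3.76.
So the least-cost plan costs $3.76.

$3.76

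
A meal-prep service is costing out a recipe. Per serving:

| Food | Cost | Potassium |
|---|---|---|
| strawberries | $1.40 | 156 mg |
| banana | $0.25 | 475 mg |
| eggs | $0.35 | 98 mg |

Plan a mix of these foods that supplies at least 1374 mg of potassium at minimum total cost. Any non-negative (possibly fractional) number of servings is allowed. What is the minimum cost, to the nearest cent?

Cost per mg of potassium: banana $0.0005, eggs $0.0036, strawberries $0.0090.
With no serving limits, use only banana: 1374 mg / 475 mg = 2.893 servings × $0.25 = $0.72.

$0.72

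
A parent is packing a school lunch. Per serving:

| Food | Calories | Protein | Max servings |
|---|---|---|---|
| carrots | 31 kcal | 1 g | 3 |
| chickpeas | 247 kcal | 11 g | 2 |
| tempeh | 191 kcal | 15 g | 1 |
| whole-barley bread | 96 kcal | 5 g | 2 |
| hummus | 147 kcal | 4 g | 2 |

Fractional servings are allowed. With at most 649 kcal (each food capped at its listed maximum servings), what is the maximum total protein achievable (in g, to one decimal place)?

Protein per kcal: tempeh 0.07853, whole-barley bread 0.05208, chickpeas 0.04453, carrots 0.03226, hummus 0.02721.
Take 1 serving of tempeh: uses 191 kcal, +15.0 g protein (running total 15.0 g).
Take 2 servings of whole-barley bread: uses 192 kcal, +10.0 g protein (running total 25.0 g).
Take 1.077 servings of chickpeas: uses 266 kcal, +11.8 g protein (running total 36.8 g).
Greedy by best ratio exhausts the calories allowance optimally: 36.8 g.

36.8 g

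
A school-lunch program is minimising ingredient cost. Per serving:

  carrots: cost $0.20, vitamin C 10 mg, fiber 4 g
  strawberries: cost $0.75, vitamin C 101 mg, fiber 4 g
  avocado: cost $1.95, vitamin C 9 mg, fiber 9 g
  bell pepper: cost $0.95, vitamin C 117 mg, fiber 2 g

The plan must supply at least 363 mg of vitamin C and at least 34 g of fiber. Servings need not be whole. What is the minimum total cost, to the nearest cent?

carrots only: max(363/10, 34/4) = 36.3 servings → $7.26.
strawberries only: max(363/101, 34/4) = 8.5 servings → $6.38.
avocado only: max(363/9, 34/9) = 40.33 servings → $78.65.
bell pepper only: max(363/117, 34/2) = 17 servings → $16.15.
carrots + strawberries with both tight: 5.445 servings and 3.055 servings → $3.38.
carrots + avocado: the both-tight solution has a negative serving — not a feasible corner.
carrots + bell pepper with both tight: 7.259 servings and 2.482 servings → $3.81.
strawberries + avocado with both tight: 3.392 servings and 2.27 servings → $6.97.
strawberries + bell pepper with both targets exact would need a negative amount; discard.
avocado + bell pepper with both tight: 3.142 servings and 2.861 servings → $8.84.
The minimum over all feasible corners is $3.38.

$3.38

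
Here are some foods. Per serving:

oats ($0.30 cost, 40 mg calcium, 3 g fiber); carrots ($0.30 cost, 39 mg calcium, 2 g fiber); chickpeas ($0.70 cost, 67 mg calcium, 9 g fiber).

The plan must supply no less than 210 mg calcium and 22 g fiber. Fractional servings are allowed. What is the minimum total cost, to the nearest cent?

$1.89

An LP optimum is at a vertex; with two nutrient constraints at most two foods are used. Check each candidate.
oats only: max(210/40, 22/3) = 7.333 servings → $2.20.
carrots only: max(210/39, 22/2) = 11 servings → $3.30.
chickpeas only: max(210/67, 22/9) = 3.134 servings → $2.19.
oats + carrots with both targets exact would need a negative amount; discard.
oats + chickpeas with both tight: 2.616 servings and 1.572 servings → $1.89.
carrots + chickpeas with both tight: 1.917 servings and 2.018 servings → $1.99.
So the least-cost plan costs $1.89.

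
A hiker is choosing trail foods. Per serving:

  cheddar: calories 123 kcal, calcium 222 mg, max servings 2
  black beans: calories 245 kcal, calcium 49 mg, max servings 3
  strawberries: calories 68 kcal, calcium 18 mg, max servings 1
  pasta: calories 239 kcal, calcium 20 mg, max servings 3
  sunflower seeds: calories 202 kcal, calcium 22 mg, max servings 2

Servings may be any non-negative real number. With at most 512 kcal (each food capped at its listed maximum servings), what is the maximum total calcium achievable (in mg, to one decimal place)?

501.6 mg

Calcium per kcal: cheddar 1.805, strawberries 0.2647, black beans 0.2, sunflower seeds 0.1089, pasta 0.08368.
Take 2 servings of cheddar: uses 246 kcal, +444.0 mg calcium (running total 444.0 mg).
Take 1 serving of strawberries: uses 68 kcal, +18.0 mg calcium (running total 462.0 mg).
Take 0.8082 servings of black beans: uses 198 kcal, +39.6 mg calcium (running total 501.6 mg).
Filling greedily by calcium-per-kcal is optimal for one linear limit, giving 501.6 mg.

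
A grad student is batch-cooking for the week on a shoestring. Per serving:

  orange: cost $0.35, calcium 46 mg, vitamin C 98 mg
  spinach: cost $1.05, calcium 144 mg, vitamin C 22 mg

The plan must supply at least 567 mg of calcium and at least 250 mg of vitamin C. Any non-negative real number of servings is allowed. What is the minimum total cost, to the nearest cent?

$4.16

An LP optimum is at a vertex; with two nutrient constraints at most two foods are used. Check each candidate.
orange only: max(567/46, 250/98) = 12.33 servings → $4.31.
spinach only: max(567/144, 250/22) = 11.36 servings → $11.93.
orange + spinach with both tight: 1.796 servings and 3.364 servings → $4.16.
The minimum over all feasible corners is $4.16.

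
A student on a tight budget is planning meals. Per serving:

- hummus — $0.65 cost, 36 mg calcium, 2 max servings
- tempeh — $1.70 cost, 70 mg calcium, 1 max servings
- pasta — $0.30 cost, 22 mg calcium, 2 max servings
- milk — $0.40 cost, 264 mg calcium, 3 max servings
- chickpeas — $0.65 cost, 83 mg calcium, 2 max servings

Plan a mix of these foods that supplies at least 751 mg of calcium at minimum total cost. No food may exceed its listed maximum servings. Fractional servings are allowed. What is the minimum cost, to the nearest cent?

$1.14

Cost per mg of calcium: milk $0.0015, chickpeas $0.0078, pasta $0.0136, hummus $0.0181, tempeh $0.0243.
Take 2.845 servings of milk: +751.0 mg calcium for $1.14 (total $1.14, still need 0.0 mg).
Greedy by cheapest-per-mg is optimal for a single linear constraint, so the minimum cost is $1.14.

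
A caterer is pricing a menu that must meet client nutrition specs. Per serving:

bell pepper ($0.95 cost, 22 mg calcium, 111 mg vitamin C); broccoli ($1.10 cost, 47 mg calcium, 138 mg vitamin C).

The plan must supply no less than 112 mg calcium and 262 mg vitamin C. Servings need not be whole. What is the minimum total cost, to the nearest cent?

$2.62

Minimising a linear cost over {calcium ≥ 112, vitamin C ≥ 262, servings ≥ 0} — the optimum is at a vertex, using one or two foods.
bell pepper only: max(112/22, 262/111) = 5.091 servings → $4.84.
broccoli only: max(112/47, 262/138) = 2.383 servings → $2.62.
bell pepper + broccoli: the both-tight solution has a negative serving — not a feasible corner.
Cheapest feasible corner: $2.62.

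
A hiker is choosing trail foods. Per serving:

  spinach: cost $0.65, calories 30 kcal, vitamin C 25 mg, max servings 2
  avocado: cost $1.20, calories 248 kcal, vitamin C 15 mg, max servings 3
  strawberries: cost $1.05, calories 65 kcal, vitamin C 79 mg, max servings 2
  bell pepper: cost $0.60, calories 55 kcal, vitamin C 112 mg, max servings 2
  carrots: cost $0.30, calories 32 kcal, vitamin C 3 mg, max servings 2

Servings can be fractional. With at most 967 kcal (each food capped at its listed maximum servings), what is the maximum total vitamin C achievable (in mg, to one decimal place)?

474.5 mg

Vitamin C per kcal: bell pepper 2.036, strawberries 1.215, spinach 0.8333, carrots 0.09375, avocado 0.06048.
Take 2 servings of bell pepper: uses 110 kcal, +224.0 mg vitamin C (running total 224.0 mg).
Take 2 servings of strawberries: uses 130 kcal, +158.0 mg vitamin C (running total 382.0 mg).
Take 2 servings of spinach: uses 60 kcal, +50.0 mg vitamin C (running total 432.0 mg).
Take 2 servings of carrots: uses 64 kcal, +6.0 mg vitamin C (running total 438.0 mg).
Take 2.431 servings of avocado: uses 603 kcal, +36.5 mg vitamin C (running total 474.5 mg).
Filling greedily by vitamin C-per-kcal is optimal for one linear limit, giving 474.5 mg.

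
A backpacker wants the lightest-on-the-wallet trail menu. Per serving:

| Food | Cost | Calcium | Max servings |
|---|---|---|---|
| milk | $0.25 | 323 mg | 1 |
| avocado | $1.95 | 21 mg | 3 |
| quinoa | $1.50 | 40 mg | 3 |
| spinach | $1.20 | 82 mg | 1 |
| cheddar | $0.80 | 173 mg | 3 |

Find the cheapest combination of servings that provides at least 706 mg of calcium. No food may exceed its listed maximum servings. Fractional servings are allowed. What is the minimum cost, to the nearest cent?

$2.02

Cost per mg of calcium: milk $0.0008, cheddar $0.0046, spinach $0.0146, quinoa $0.0375, avocado $0.0929.
Take 1 serving of milk: +323.0 mg calcium for $0.25 (total $0.25, still need 383.0 mg).
Take 2.214 servings of cheddar: +383.0 mg calcium for $1.77 (total $2.02, still need 0.0 mg).
Greedy by cheapest-per-mg is optimal for a single linear constraint, so the minimum cost is $2.02.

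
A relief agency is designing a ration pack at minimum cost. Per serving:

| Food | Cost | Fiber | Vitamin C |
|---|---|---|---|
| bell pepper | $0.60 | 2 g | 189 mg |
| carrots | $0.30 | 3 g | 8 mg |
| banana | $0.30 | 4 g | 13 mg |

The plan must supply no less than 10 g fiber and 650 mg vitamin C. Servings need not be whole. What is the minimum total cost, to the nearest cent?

With two linear requirements the optimum uses one or two foods; enumerate the corners.
bell pepper only: max(10/2, 650/189) = 5 servings → $3.00.
carrots only: max(10/3, 650/8) = 81.25 servings → $24.38.
banana only: max(10/4, 650/13) = 50 servings → $15.00.
bell pepper + carrots with both tight: 3.394 servings and 1.071 servings → $2.36.
bell pepper + banana with both tight: 3.384 servings and 0.8082 servings → $2.27.
carrots + banana: intersection lies outside the first quadrant.
Cheapest feasible corner: $2.27.

$2.27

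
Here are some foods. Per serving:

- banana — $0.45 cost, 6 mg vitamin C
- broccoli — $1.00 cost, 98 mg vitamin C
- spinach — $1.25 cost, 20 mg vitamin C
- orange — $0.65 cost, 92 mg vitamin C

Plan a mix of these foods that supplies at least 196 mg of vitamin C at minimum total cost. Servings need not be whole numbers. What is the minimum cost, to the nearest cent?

$1.38

Cost per mg of vitamin C: orange $0.0071, broccoli $0.0102, spinach $0.0625, banana $0.0750.
With no serving limits, use only orange: 196 mg / 92 mg = 2.13 servings × $0.65 = $1.38.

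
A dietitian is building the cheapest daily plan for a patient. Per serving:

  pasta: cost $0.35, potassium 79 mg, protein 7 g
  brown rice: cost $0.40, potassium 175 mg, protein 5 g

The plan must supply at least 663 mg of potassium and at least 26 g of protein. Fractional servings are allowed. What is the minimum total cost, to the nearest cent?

$1.77

This is a tiny linear program; its minimum lies at a vertex of the feasible set. List the vertices and price them.
pasta only: max(663/79, 26/7) = 8.392 servings → $2.94.
brown rice only: max(663/175, 26/5) = 5.2 servings → $2.08.
pasta + brown rice with both tight: 1.488 servings and 3.117 servings → $1.77.
So the least-cost plan costs $1.77.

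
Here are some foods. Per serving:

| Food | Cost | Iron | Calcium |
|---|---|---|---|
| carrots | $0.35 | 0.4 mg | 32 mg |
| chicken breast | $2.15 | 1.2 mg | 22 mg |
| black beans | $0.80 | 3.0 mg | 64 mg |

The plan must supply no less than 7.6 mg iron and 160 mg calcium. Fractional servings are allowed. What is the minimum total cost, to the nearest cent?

Minimising a linear cost over {iron ≥ 7.6, calcium ≥ 160, servings ≥ 0} — the optimum is at a vertex, using one or two foods.
carrots only: max(7.6/0.4, 160/32) = 19 servings → $6.65.
chicken breast only: max(7.6/1.2, 160/22) = 7.273 servings → $15.64.
black beans only: max(7.6/3.0, 160/64) = 2.533 servings → $2.03.
carrots + chicken breast with both tight: 0.8378 servings and 6.054 servings → $13.31.
carrots + black beans: intersection lies outside the first quadrant.
chicken breast + black beans with both tight: 0.5926 servings and 2.296 servings → $3.11.
The minimum over all feasible corners is $2.03.

$2.03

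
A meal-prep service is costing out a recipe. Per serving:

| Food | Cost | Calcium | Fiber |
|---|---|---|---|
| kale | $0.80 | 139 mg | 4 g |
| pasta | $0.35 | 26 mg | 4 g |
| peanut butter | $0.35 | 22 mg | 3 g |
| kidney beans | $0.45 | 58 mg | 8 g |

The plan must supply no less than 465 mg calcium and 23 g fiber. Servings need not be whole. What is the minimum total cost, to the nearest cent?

A basic optimal solution has at most two foods positive. Try each food alone and each pair with both targets met exactly.
kale only: max(465/139, 23/4) = 5.75 servings → $4.60.
pasta only: max(465/26, 23/4) = 17.88 servings → $6.26.
peanut butter only: max(465/22, 23/3) = 21.14 servings → $7.40.
kidney beans only: max(465/58, 23/8) = 8.017 servings → $3.61.
kale + pasta with both tight: 2.792 servings and 2.958 servings → $3.27.
kale + peanut butter with both tight: 2.702 servings and 4.064 servings → $3.58.
kale + kidney beans with both tight: 2.711 servings and 1.519 servings → $2.85.
pasta + peanut butter: the both-tight solution has a negative serving — not a feasible corner.
pasta + kidney beans: intersection lies outside the first quadrant.
peanut butter + kidney beans with both targets exact would need a negative amount; discard.
Cheapest feasible corner: $2.85.

$2.85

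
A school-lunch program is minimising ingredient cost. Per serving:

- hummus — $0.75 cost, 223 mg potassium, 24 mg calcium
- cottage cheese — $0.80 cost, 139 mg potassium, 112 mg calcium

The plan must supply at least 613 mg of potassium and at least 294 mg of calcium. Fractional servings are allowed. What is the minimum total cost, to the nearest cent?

Two binding constraints pin down two serving amounts, so the optimal mix uses at most two foods. The candidates are each food alone (scaled to the tighter of potassium/calcium) and each pair with both constraints tight.
hummus only: max(613/223, 294/24) = 12.25 servings → $9.19.
cottage cheese only: max(613/139, 294/112) = 4.41 servings → $3.53.
hummus + cottage cheese with both tight: 1.284 servings and 2.35 servings → $2.84.
The minimum over all feasible corners is $2.84.

$2.84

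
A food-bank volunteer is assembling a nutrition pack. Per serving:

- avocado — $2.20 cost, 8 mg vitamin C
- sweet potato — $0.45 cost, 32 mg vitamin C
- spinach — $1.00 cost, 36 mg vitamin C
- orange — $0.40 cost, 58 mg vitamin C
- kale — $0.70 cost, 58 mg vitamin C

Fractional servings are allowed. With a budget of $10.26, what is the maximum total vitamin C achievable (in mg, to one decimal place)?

1487.7 mg

Vitamin C per dollar: orange 145, kale 82.86, sweet potato 71.11, spinach 36, avocado 3.636.
With no serving limits, spend the whole cost allowance on orange: $10.26 / $0.40 × 58 mg = 1487.7 mg.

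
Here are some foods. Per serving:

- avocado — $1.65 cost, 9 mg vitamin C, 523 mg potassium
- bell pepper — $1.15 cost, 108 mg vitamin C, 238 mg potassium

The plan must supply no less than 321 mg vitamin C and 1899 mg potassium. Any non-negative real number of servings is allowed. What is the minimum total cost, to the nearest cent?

$7.10

The cheapest plan sits at a corner of the feasible region — with two constraints it uses at most two foods.
avocado only: max(321/9, 1899/523) = 35.67 servings → $58.85.
bell pepper only: max(321/108, 1899/238) = 7.979 servings → $9.18.
avocado + bell pepper with both tight: 2.368 servings and 2.775 servings → $7.10.
The minimum over all feasible corners is $7.10.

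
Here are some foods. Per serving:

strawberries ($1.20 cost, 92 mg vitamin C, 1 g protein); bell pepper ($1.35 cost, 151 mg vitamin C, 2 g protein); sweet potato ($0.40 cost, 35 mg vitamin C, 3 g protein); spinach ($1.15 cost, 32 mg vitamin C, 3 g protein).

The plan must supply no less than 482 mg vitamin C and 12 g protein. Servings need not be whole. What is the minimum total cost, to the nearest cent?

Check every corner: each single food scaled to meet both minima, and each pair solved so both constraints bind.
strawberries only: max(482/92, 12/1) = 12 servings → $14.40.
bell pepper only: max(482/151, 12/2) = 6 servings → $8.10.
sweet potato only: max(482/35, 12/3) = 13.77 servings → $5.51.
spinach only: max(482/32, 12/3) = 15.06 servings → $17.32.
strawberries + bell pepper with both targets exact would need a negative amount; discard.
strawberries + sweet potato with both tight: 4.257 servings and 2.581 servings → $6.14.
strawberries + spinach with both tight: 4.352 servings and 2.549 servings → $8.15.
bell pepper + sweet potato with both tight: 2.679 servings and 2.214 servings → $4.50.
bell pepper + spinach with both tight: 2.73 servings and 2.18 servings → $6.19.
sweet potato + spinach with both targets exact would need a negative amount; discard.
So the least-cost plan costs $4.50.

$4.50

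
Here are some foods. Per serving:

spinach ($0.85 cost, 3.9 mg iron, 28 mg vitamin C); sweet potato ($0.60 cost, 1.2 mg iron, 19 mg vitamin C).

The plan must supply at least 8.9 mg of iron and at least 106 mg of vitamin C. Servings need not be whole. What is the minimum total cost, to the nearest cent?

$3.22

spinach only: max(8.9/3.9, 106/28) = 3.786 servings → $3.22.
sweet potato only: max(8.9/1.2, 106/19) = 7.417 servings → $4.45.
spinach + sweet potato with both tight: 1.035 servings and 4.054 servings → $3.31.
So the least-cost plan costs $3.22.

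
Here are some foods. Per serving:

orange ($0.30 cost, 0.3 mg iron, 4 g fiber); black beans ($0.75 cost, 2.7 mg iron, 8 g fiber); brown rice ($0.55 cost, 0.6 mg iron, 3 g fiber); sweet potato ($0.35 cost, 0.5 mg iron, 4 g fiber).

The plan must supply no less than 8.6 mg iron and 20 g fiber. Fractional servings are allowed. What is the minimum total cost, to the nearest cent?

$2.39

An LP optimum is at a vertex; with two nutrient constraints at most two foods are used. Check each candidate.
orange only: max(8.6/0.3, 20/4) = 28.67 servings → $8.60.
black beans only: max(8.6/2.7, 20/8) = 3.185 servings → $2.39.
brown rice only: max(8.6/0.6, 20/3) = 14.33 servings → $7.88.
sweet potato only: max(8.6/0.5, 20/4) = 17.2 servings → $6.02.
orange + black beans: the both-tight solution has a negative serving — not a feasible corner.
orange + brown rice: intersection lies outside the first quadrant.
orange + sweet potato with both targets exact would need a negative amount; discard.
black beans + brown rice: intersection lies outside the first quadrant.
black beans + sweet potato: the both-tight solution has a negative serving — not a feasible corner.
brown rice + sweet potato with both targets exact would need a negative amount; discard.
So the least-cost plan costs $2.39.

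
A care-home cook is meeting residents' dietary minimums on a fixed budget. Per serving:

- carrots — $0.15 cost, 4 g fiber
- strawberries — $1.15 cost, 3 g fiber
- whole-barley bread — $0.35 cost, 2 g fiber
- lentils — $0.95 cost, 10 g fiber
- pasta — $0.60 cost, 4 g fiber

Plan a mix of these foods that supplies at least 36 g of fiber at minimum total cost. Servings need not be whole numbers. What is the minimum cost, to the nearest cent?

$1.35

Cost per g of fiber: carrots $0.0375, lentils $0.0950, pasta $0.1500, whole-barley bread $0.1750, strawberries $0.3833.
With no serving limits, use only carrots: 36 g / 4 g = 9 servings × $0.15 = $1.35.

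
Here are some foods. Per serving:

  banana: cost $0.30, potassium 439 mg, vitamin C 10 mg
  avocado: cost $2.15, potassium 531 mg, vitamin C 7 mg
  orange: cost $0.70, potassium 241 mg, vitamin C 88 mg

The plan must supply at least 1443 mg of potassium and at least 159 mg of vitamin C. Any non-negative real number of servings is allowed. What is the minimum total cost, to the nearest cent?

At the optimum either one food covers both requirements or two foods hit both targets exactly; no other combination can be cheaper.
banana only: max(1443/439, 159/10) = 15.9 servings → $4.77.
avocado only: max(1443/531, 159/7) = 22.71 servings → $48.84.
orange only: max(1443/241, 159/88) = 5.988 servings → $4.19.
banana + avocado with both targets exact would need a negative amount; discard.
banana + orange with both tight: 2.448 servings and 1.529 servings → $1.80.
avocado + orange with both tight: 1.969 servings and 1.65 servings → $5.39.
So the least-cost plan costs $1.80.

$1.80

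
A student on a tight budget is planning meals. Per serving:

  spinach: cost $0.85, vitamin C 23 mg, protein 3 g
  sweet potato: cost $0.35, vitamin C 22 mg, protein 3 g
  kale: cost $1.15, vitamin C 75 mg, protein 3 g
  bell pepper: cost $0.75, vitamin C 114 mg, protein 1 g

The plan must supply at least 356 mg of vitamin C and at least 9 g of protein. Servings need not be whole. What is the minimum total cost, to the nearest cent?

spinach only: max(356/23, 9/3) = 15.48 servings → $13.16.
sweet potato only: max(356/22, 9/3) = 16.18 servings → $5.66.
kale only: max(356/75, 9/3) = 4.747 servings → $5.46.
bell pepper only: max(356/114, 9/1) = 9 servings → $6.75.
spinach + sweet potato with both targets exact would need a negative amount; discard.
spinach + kale: intersection lies outside the first quadrant.
spinach + bell pepper with both tight: 2.1 servings and 2.699 servings → $3.81.
sweet potato + kale: the both-tight solution has a negative serving — not a feasible corner.
sweet potato + bell pepper with both tight: 2.094 servings and 2.719 servings → $2.77.
kale + bell pepper with both tight: 2.509 servings and 1.472 servings → $3.99.
The minimum over all feasible corners is $2.77.

$2.77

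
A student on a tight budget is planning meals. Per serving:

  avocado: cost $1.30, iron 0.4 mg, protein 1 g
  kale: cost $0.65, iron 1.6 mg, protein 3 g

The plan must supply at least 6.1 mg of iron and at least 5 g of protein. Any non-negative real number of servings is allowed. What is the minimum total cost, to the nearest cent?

$2.48

An LP optimum is at a vertex; with two nutrient constraints at most two foods are used. Check each candidate.
avocado only: max(6.1/0.4, 5/1) = 15.25 servings → $19.82.
kale only: max(6.1/1.6, 5/3) = 3.812 servings → $2.48.
avocado + kale: the both-tight solution has a negative serving — not a feasible corner.
The minimum over all feasible corners is $2.48.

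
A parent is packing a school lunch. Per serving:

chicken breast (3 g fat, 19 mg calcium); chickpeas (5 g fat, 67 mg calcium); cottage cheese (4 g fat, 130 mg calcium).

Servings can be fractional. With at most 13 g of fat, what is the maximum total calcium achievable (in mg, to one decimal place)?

Calcium per g fat: cottage cheese 32.5, chickpeas 13.4, chicken breast 6.333.
With no serving limits, spend the whole fat allowance on cottage cheese: 13 g / 4 g × 130 mg = 422.5 mg.

422.5 mg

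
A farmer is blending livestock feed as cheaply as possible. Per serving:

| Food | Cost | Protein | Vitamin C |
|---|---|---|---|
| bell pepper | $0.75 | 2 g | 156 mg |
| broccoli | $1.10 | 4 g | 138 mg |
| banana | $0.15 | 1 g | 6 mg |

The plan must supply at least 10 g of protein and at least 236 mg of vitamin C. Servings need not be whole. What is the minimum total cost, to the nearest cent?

bell pepper only: max(10/2, 236/156) = 5 servings → $3.75.
broccoli only: max(10/4, 236/138) = 2.5 servings → $2.75.
banana only: max(10/1, 236/6) = 39.33 servings → $5.90.
bell pepper + broccoli: the both-tight solution has a negative serving — not a feasible corner.
bell pepper + banana with both tight: 1.222 servings and 7.556 servings → $2.05.
broccoli + banana with both tight: 1.544 servings and 3.825 servings → $2.27.
Cheapest feasible corner: $2.05.

$2.05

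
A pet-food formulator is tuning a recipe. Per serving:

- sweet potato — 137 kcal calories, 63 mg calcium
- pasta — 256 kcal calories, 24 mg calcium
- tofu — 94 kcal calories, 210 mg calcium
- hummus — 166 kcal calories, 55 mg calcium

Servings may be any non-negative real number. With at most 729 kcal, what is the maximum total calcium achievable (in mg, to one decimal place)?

1628.6 mg

Calcium per kcal: tofu 2.234, sweet potato 0.4599, hummus 0.3313, pasta 0.09375.
With no serving limits, spend the whole calories allowance on tofu: 729 kcal / 94 kcal × 210 mg = 1628.6 mg.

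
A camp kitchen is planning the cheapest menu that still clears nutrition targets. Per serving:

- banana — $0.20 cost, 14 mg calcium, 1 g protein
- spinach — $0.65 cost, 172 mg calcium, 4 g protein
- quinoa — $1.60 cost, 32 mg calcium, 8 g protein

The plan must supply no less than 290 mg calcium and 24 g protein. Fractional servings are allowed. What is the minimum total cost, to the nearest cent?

$3.90

banana only: max(290/14, 24/1) = 24 servings → $4.80.
spinach only: max(290/172, 24/4) = 6 servings → $3.90.
quinoa only: max(290/32, 24/8) = 9.062 servings → $14.50.
banana + spinach with both targets exact would need a negative amount; discard.
banana + quinoa with both tight: 19.4 servings and 0.575 servings → $4.80.
spinach + quinoa with both tight: 1.244 servings and 2.378 servings → $4.61.
The minimum over all feasible corners is $3.90.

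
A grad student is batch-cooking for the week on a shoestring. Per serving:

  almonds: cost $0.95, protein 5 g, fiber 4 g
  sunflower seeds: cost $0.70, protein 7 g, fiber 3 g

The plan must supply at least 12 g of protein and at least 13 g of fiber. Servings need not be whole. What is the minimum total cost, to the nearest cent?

This is a tiny linear program; its minimum lies at a vertex of the feasible set. List the vertices and price them.
almonds only: max(12/5, 13/4) = 3.25 servings → $3.09.
sunflower seeds only: max(12/7, 13/3) = 4.333 servings → $3.03.
almonds + sunflower seeds: the both-tight solution has a negative serving — not a feasible corner.
Cheapest feasible corner: $3.03.

$3.03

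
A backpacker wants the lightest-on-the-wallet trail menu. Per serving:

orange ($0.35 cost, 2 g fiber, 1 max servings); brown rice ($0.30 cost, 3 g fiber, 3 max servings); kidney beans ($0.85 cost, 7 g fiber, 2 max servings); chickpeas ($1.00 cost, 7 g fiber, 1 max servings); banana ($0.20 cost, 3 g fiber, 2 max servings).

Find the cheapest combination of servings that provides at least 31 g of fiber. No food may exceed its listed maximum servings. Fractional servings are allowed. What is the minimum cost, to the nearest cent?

Cost per g of fiber: banana $0.0667, brown rice $0.1000, kidney beans $0.1214, chickpeas $0.1429, orange $0.1750.
Take 2 servings of banana: +6.0 g fiber for $0.40 (total $0.40, still need 25.0 g).
Take 3 servings of brown rice: +9.0 g fiber for $0.90 (total $1.30, still need 16.0 g).
Take 2 servings of kidney beans: +14.0 g fiber for $1.70 (total $3.00, still need 2.0 g).
Take 0.2857 servings of chickpeas: +2.0 g fiber for $0.29 (total $3.29, still need 0.0 g).
Filling from the cheapest source first is optimal under one linear minimum: $3.29.

$3.29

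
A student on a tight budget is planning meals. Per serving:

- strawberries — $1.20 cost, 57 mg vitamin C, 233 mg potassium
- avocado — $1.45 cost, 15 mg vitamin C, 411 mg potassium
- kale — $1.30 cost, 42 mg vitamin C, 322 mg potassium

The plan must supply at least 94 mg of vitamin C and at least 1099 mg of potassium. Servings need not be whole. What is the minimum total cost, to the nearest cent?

At the optimum either one food covers both requirements or two foods hit both targets exactly; no other combination can be cheaper.
strawberries only: max(94/57, 1099/233) = 4.717 servings → $5.66.
avocado only: max(94/15, 1099/411) = 6.267 servings → $9.09.
kale only: max(94/42, 1099/322) = 3.413 servings → $4.44.
strawberries + avocado with both tight: 1.111 servings and 2.044 servings → $4.30.
strawberries + kale with both targets exact would need a negative amount; discard.
avocado + kale with both tight: 1.278 servings and 1.782 servings → $4.17.
The minimum over all feasible corners is $4.17.

$4.17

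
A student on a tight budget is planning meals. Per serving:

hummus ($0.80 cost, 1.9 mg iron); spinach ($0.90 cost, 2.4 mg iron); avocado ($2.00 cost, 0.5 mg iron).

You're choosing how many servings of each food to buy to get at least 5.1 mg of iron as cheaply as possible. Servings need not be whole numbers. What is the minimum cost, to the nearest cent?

$1.91

Cost per mg of iron: spinach $0.3750, hummus $0.4211, avocado $4.0000.
With no serving limits, use only spinach: 5.1 mg / 2.4 mg = 2.125 servings × $0.90 = $1.91.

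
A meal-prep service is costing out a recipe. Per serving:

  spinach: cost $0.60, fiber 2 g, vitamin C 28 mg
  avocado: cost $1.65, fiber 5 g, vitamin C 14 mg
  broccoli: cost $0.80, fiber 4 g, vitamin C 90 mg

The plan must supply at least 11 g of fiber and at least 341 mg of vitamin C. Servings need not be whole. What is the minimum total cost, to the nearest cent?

A basic optimal solution has at most two foods positive. Try each food alone and each pair with both targets met exactly.
spinach only: max(11/2, 341/28) = 12.18 servings → $7.31.
avocado only: max(11/5, 341/14) = 24.36 servings → $40.19.
broccoli only: max(11/4, 341/90) = 3.789 servings → $3.03.
spinach + avocado with both targets exact would need a negative amount; discard.
spinach + broccoli: the both-tight solution has a negative serving — not a feasible corner.
avocado + broccoli with both targets exact would need a negative amount; discard.
Cheapest feasible corner: $3.03.

$3.03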